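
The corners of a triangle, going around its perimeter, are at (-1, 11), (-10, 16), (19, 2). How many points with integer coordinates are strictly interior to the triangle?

9

The shoelace formula gives twice the area as |((-1)·16 − (-10)·11) + ((-10)·2 − 19·16) + (19·11 − (-1)·2)| = 19, so the area is 19/2.
The number of boundary lattice points is Σ gcd(|Δx|,|Δy|) = gcd(9,5) + gcd(29,14) + gcd(20,9) = 1+1+1 = 3.
Pick's theorem gives I = A − B/2 + 1 = 19/2 − 3/2 + 1 = 9.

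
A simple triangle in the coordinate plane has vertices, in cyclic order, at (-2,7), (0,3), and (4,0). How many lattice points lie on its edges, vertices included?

Along each edge there are gcd(|Δx|,|Δy|)+1 lattice points, so counting each shared vertex once the boundary has gcd(2,4) + gcd(4,3) + gcd(6,7) = 2+1+1 = 4.

4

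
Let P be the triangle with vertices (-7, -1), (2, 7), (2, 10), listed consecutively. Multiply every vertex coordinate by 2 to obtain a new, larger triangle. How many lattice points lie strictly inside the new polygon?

Using the shoelace formula, 2A = |[(-7)·7 − 2·(-1)] + [2·10 − 2·7] + [2·(-1) − (-7)·10]| = 27, so the area is 13.5.
Along each edge there are gcd(|Δx|,|Δy|)+1 lattice points, so counting each shared vertex once the boundary has gcd(9,8) + gcd(0,3) + gcd(9,11) = 1+3+1 = 5.
Scaling by 2 multiplies the area by 2² = 4 (so the new area is 54) and multiplies the boundary lattice-point count by 2, giving 10.
By Pick's theorem, the interior count of the dilated polygon is 54 − 10/2 + 1 = 50.

50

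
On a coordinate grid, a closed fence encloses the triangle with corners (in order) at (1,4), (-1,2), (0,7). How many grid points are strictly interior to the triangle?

3

Using the shoelace formula, 2A = |(1·2 − (-1)·4) + ((-1)·7 − 0·2) + (0·4 − 1·7)| = 8, so the area is 4.
Along each edge there are gcd(|Δx|,|Δy|)+1 lattice points, so counting each shared vertex once the boundary has gcd(2,2) + gcd(1,5) + gcd(1,3) = 2+1+1 = 4.
By Pick's theorem A = I + B/2 − 1, so I = 4 − 4/2 + 1 = 3.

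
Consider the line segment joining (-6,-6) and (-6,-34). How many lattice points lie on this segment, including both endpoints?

The number of lattice points on a segment between lattice points is gcd(|Δx|,|Δy|) + 1 = gcd(0,28) + 1 = 28 + 1 = 29.

29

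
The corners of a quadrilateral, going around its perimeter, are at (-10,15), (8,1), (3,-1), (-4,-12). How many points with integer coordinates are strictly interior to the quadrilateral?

178

By the shoelace formula, twice the signed area is |((-10)·1 − 8·15) + (8·(-1) − 3·1) + (3·(-12) − (-4)·(-1)) + ((-4)·15 − (-10)·(-12))| = 361, so the area is 180.5.
Summing gcd(|Δx|,|Δy|) over the edges gives the boundary count: gcd(18,14) + gcd(5,2) + gcd(7,11) + gcd(6,27) = 2+1+1+3 = 7.
By Pick's theorem A = I + B/2 − 1, so I = 180.5 − 7/2 + 1 = 178.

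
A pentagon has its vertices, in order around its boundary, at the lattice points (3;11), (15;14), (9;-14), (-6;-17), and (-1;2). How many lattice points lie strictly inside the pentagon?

367

Using the shoelace formula, 2A = |[3·14 − 15·11] + [15·(-14) − 9·14] + [9·(-17) − (-6)·(-14)] + [(-6)·2 − (-1)·(-17)] + [(-1)·11 − 3·2]| = 742, so the area is 371.
Summing gcd(|Δx|,|Δy|) over the edges gives the boundary count: gcd(12,3) + gcd(6,28) + gcd(15,3) + gcd(5,19) + gcd(4,9) = 3+2+3+1+1 = 10.
By Pick's theorem A = I + B/2 − 1, so I = 371 − 10/2 + 1 = 367.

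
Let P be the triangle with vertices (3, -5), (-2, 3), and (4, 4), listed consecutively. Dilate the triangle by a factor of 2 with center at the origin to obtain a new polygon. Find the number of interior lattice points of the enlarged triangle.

By the shoelace formula, twice the signed area is |(3·3 − (-2)·(-5)) + ((-2)·4 − 4·3) + (4·(-5) − 3·4)| = 53, so the area is 26.5.
The number of boundary lattice points is Σ gcd(|Δx|,|Δy|) = gcd(5,8) + gcd(6,1) + gcd(1,9) = 1+1+1 = 3.
Scaling by 2 multiplies the area by 2² = 4 (so the new area is 106) and multiplies the boundary lattice-point count by 2, giving 6.
By Pick's theorem, the interior count of the dilated polygon is 106 − 6/2 + 1 = 104.

104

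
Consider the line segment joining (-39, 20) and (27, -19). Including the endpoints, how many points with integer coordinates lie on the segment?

4

The number of lattice points on a segment between lattice points is gcd(|Δx|,|Δy|) + 1 = gcd(66,39) + 1 = 3 + 1 = 4.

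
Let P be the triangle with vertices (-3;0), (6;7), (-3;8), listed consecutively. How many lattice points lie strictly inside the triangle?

The shoelace formula gives twice the area as |[(-3)·7 − 6·0] + [6·8 − (-3)·7] + [(-3)·0 − (-3)·8]| = 72, so the area is 36.
Along each edge there are gcd(|Δx|,|Δy|)+1 lattice points, so counting each shared vertex once the boundary has gcd(9,7) + gcd(9,1) + gcd(0,8) = 1+1+8 = 10.
By Pick's theorem A = I + B/2 − 1, so I = 36 − 10/2 + 1 = 32.

32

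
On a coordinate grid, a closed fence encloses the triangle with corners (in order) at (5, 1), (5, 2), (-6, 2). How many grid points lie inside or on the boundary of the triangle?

13

Using the shoelace formula, 2A = |[5·2 − 5·1] + [5·2 − (-6)·2] + [(-6)·1 − 5·2]| = 11, so the area is 5.5.
The number of boundary lattice points is Σ gcd(|Δx|,|Δy|) = gcd(0,1) + gcd(11,0) + gcd(11,1) = 1+11+1 = 13.
Pick's theorem gives I = A − B/2 + 1 = 5.5 − 13/2 + 1 = 0, so the closed region contains I + B = 0 + 13 = 13 lattice points.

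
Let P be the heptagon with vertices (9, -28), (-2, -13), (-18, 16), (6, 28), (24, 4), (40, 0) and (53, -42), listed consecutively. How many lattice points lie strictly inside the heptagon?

2304

By the shoelace formula, twice the signed area is |[9·(-13) − (-2)·(-28)] + [(-2)·16 − (-18)·(-13)] + [(-18)·28 − 6·16] + [6·4 − 24·28] + [24·0 − 40·4] + [40·(-42) − 53·0] + [53·(-28) − 9·(-42)]| = 4633, so the area is 4633/2.
Along each edge there are gcd(|Δx|,|Δy|)+1 lattice points, so counting each shared vertex once the boundary has gcd(11,15) + gcd(16,29) + gcd(24,12) + gcd(18,24) + gcd(16,4) + gcd(13,42) + gcd(44,14) = 1+1+12+6+4+1+2 = 27.
By Pick's theorem A = I + B/2 − 1, so I = 4633/2 − 27/2 + 1 = 2304.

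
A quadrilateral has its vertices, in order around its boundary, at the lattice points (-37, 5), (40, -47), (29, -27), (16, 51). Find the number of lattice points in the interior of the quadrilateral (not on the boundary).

The shoelace formula gives twice the area as |[(-37)·(-47) − 40·5] + [40·(-27) − 29·(-47)] + [29·51 − 16·(-27)] + [16·5 − (-37)·51]| = 5700, so the area is 2850.
The number of boundary lattice points is Σ gcd(|Δx|,|Δy|) = gcd(77,52) + gcd(11,20) + gcd(13,78) + gcd(53,46) = 1+1+13+1 = 16.
By Pick's theorem A = I + B/2 − 1, so I = 2850 − 16/2 + 1 = 2843.

2843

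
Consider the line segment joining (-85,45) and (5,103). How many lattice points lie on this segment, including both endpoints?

3

The number of lattice points on a segment between lattice points is gcd(|Δx|,|Δy|) + 1 = gcd(90,58) + 1 = 2 + 1 = 3.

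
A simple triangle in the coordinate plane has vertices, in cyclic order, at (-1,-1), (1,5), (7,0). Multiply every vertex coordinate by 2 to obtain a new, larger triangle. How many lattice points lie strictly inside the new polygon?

Using the shoelace formula, 2A = |((-1)·5 − 1·(-1)) + (1·0 − 7·5) + (7·(-1) − (-1)·0)| = 46, so the area is 23.
Along each edge there are gcd(|Δx|,|Δy|)+1 lattice points, so counting each shared vertex once the boundary has gcd(2,6) + gcd(6,5) + gcd(8,1) = 2+1+1 = 4.
Scaling by 2 multiplies the area by 2² = 4 (so the new area is 92) and multiplies the boundary lattice-point count by 2, giving 8.
By Pick's theorem, the interior count of the dilated polygon is 92 − 8/2 + 1 = 89.

89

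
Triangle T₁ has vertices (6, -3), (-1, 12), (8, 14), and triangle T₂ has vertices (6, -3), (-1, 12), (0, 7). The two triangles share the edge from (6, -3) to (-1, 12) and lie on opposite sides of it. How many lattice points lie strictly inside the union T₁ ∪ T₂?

The union is the simple quadrilateral with vertices (6, -3), (8, 14), (-1, 12), (0, 7) in order.
By the shoelace formula, twice the signed area is |(6·14 − 8·(-3)) + (8·12 − (-1)·14) + ((-1)·7 − 0·12) + (0·(-3) − 6·7)| = 169, so the area is 84.5.
Summing gcd(|Δx|,|Δy|) over the edges gives the boundary count: gcd(2,17) + gcd(9,2) + gcd(1,5) + gcd(6,10) = 1+1+1+2 = 5.
By Pick's theorem I = A − B/2 + 1 = 84.5 − 5/2 + 1 = 83.

83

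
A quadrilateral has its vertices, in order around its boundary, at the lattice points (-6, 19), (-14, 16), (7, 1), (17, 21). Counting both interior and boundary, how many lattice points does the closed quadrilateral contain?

The shoelace formula gives twice the area as |[(-6)·16 − (-14)·19] + [(-14)·1 − 7·16] + [7·21 − 17·1] + [17·19 − (-6)·21]| = 623, so the area is 311.5.
The number of boundary lattice points is Σ gcd(|Δx|,|Δy|) = gcd(8,3) + gcd(21,15) + gcd(10,20) + gcd(23,2) = 1+3+10+1 = 15.
Pick's theorem gives I = A − B/2 + 1 = 311.5 − 15/2 + 1 = 305, so the closed region contains I + B = 305 + 15 = 320 lattice points.

320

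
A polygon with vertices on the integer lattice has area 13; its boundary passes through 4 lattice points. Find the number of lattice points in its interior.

12

From Pick's theorem, I = A − B/2 + 1 = 13 − 4/2 + 1 = 12.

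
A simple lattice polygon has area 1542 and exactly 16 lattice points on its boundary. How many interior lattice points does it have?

1535

Pick's theorem A = I + B/2 − 1 rearranges to I = A − B/2 + 1 = 1542 − 16/2 + 1 = 1535.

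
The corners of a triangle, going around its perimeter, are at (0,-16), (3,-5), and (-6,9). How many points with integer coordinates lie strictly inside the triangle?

70

The shoelace formula gives twice the area as |[0·(-5) − 3·(-16)] + [3·9 − (-6)·(-5)] + [(-6)·(-16) − 0·9]| = 141, so the area is 70.5.
Along each edge there are gcd(|Δx|,|Δy|)+1 lattice points, so counting each shared vertex once the boundary has gcd(3,11) + gcd(9,14) + gcd(6,25) = 1+1+1 = 3.
By Pick's theorem A = I + B/2 − 1, so I = 70.5 − 3/2 + 1 = 70.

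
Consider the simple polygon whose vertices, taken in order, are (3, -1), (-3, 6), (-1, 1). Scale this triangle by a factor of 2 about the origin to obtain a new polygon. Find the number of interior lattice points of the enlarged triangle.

29

Using the shoelace formula, 2A = |(3·6 − (-3)·(-1)) + ((-3)·1 − (-1)·6) + ((-1)·(-1) − 3·1)| = 16, so the area is 8.
Summing gcd(|Δx|,|Δy|) over the edges gives the boundary count: gcd(6,7) + gcd(2,5) + gcd(4,2) = 1+1+2 = 4.
Scaling by 2 multiplies the area by 2² = 4 (so the new area is 32) and multiplies the boundary lattice-point count by 2, giving 8.
By Pick's theorem, the interior count of the dilated polygon is 32 − 8/2 + 1 = 29.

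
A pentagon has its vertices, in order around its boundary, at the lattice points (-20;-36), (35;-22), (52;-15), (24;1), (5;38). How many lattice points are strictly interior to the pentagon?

2106

The shoelace formula gives twice the area as |[(-20)·(-22) − 35·(-36)] + [35·(-15) − 52·(-22)] + [52·1 − 24·(-15)] + [24·38 − 5·1] + [5·(-36) − (-20)·38]| = 4218, so the area is 2109.
The number of boundary lattice points is Σ gcd(|Δx|,|Δy|) = gcd(55,14) + gcd(17,7) + gcd(28,16) + gcd(19,37) + gcd(25,74) = 1+1+4+1+1 = 8.
By Pick's theorem A = I + B/2 − 1, so I = 2109 − 8/2 + 1 = 2106.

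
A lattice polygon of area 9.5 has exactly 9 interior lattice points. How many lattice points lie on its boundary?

Pick's theorem gives A = I + B/2 − 1, so B = 2(A − I + 1) = 2(9.5 − 9 + 1) = 3.

3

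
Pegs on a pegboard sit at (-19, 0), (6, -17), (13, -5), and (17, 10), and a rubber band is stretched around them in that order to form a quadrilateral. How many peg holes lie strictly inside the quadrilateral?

458

The shoelace formula gives twice the area as |[(-19)·(-17) − 6·0] + [6·(-5) − 13·(-17)] + [13·10 − 17·(-5)] + [17·0 − (-19)·10]| = 919, so the area is 459.5.
Summing gcd(|Δx|,|Δy|) over the edges gives the boundary count: gcd(25,17) + gcd(7,12) + gcd(4,15) + gcd(36,10) = 1+1+1+2 = 5.
By Pick's theorem A = I + B/2 − 1, so I = 459.5 − 5/2 + 1 = 458.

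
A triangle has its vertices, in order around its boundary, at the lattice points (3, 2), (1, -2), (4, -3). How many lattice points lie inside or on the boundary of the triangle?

The shoelace formula gives twice the area as |(3·(-2) − 1·2) + (1·(-3) − 4·(-2)) + (4·2 − 3·(-3))| = 14, so the area is 7.
The number of boundary lattice points is Σ gcd(|Δx|,|Δy|) = gcd(2,4) + gcd(3,1) + gcd(1,5) = 2+1+1 = 4.
Pick's theorem gives I = A − B/2 + 1 = 7 − 4/2 + 1 = 6, so the closed region contains I + B = 6 + 4 = 10 lattice points.

10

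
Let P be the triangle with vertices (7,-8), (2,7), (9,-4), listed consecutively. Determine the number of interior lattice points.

The shoelace formula gives twice the area as |(7·7 − 2·(-8)) + (2·(-4) − 9·7) + (9·(-8) − 7·(-4))| = 50, so the area is 25.
The number of boundary lattice points is Σ gcd(|Δx|,|Δy|) = gcd(5,15) + gcd(7,11) + gcd(2,4) = 5+1+2 = 8.
By Pick's theorem A = I + B/2 − 1, so I = 25 − 8/2 + 1 = 22.

22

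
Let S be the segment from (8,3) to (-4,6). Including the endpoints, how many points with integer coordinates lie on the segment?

4

The number of lattice points on a segment between lattice points is gcd(|Δx|,|Δy|) + 1 = gcd(12,3) + 1 = 3 + 1 = 4.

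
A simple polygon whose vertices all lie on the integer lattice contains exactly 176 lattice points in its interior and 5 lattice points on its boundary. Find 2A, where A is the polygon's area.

By Pick's theorem, A = I + B/2 − 1 = 176 + 5/2 − 1 = 355/2.
Hence 2A = 355.

355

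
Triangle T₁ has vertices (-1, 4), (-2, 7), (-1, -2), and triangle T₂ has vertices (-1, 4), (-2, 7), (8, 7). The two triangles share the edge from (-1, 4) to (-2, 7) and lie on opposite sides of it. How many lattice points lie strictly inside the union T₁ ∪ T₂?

The union is the simple quadrilateral with vertices (-1, 4), (-1, -2), (-2, 7), (8, 7) in order.
The shoelace formula gives twice the area as |((-1)·(-2) − (-1)·4) + ((-1)·7 − (-2)·(-2)) + ((-2)·7 − 8·7) + (8·4 − (-1)·7)| = 36, so the area is 18.
Along each edge there are gcd(|Δx|,|Δy|)+1 lattice points, so counting each shared vertex once the boundary has gcd(0,6) + gcd(1,9) + gcd(10,0) + gcd(9,3) = 6+1+10+3 = 20.
By Pick's theorem I = A − B/2 + 1 = 18 − 20/2 + 1 = 9.

9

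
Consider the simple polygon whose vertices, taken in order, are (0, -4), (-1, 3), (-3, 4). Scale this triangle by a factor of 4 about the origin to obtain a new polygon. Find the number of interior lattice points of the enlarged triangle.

99

By the shoelace formula, twice the signed area is |(0·3 − (-1)·(-4)) + ((-1)·4 − (-3)·3) + ((-3)·(-4) − 0·4)| = 13, so the area is 6.5.
Along each edge there are gcd(|Δx|,|Δy|)+1 lattice points, so counting each shared vertex once the boundary has gcd(1,7) + gcd(2,1) + gcd(3,8) = 1+1+1 = 3.
Scaling by 4 multiplies the area by 4² = 16 (so the new area is 104) and multiplies the boundary lattice-point count by 4, giving 12.
By Pick's theorem, the interior count of the dilated polygon is 104 − 12/2 + 1 = 99.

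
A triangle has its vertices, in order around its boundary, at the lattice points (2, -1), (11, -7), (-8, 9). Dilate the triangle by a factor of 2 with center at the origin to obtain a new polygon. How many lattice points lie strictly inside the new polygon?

The shoelace formula gives twice the area as |(2·(-7) − 11·(-1)) + (11·9 − (-8)·(-7)) + ((-8)·(-1) − 2·9)| = 30, so the area is 15.
Summing gcd(|Δx|,|Δy|) over the edges gives the boundary count: gcd(9,6) + gcd(19,16) + gcd(10,10) = 3+1+10 = 14.
Scaling by 2 multiplies the area by 2² = 4 (so the new area is 60) and multiplies the boundary lattice-point count by 2, giving 28.
By Pick's theorem, the interior count of the dilated polygon is 60 − 28/2 + 1 = 47.

47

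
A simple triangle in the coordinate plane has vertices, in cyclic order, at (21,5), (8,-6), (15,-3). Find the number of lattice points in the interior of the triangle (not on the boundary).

18

By the shoelace formula, twice the signed area is |[21·(-6) − 8·5] + [8·(-3) − 15·(-6)] + [15·5 − 21·(-3)]| = 38, so the area is 19.
The number of boundary lattice points is Σ gcd(|Δx|,|Δy|) = gcd(13,11) + gcd(7,3) + gcd(6,8) = 1+1+2 = 4.
By Pick's theorem A = I + B/2 − 1, so I = 19 − 4/2 + 1 = 18.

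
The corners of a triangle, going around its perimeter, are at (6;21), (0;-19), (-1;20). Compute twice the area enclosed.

The shoelace formula gives twice the area as |[6·(-19) − 0·21] + [0·20 − (-1)·(-19)] + [(-1)·21 − 6·20]| = 274, so the area is 137.

274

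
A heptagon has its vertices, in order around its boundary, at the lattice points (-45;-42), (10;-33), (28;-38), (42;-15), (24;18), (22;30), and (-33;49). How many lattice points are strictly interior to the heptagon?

The shoelace formula gives twice the area as |((-45)·(-33) − 10·(-42)) + (10·(-38) − 28·(-33)) + (28·(-15) − 42·(-38)) + (42·18 − 24·(-15)) + (24·30 − 22·18) + (22·49 − (-33)·30) + ((-33)·(-42) − (-45)·49)| = 10724, so the area is 5362.
Along each edge there are gcd(|Δx|,|Δy|)+1 lattice points, so counting each shared vertex once the boundary has gcd(55,9) + gcd(18,5) + gcd(14,23) + gcd(18,33) + gcd(2,12) + gcd(55,19) + gcd(12,91) = 1+1+1+3+2+1+1 = 10.
By Pick's theorem A = I + B/2 − 1, so I = 5362 − 10/2 + 1 = 5358.

5358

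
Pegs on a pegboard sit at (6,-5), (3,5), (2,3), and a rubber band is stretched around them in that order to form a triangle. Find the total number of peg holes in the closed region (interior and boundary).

12

The shoelace formula gives twice the area as |(6·5 − 3·(-5)) + (3·3 − 2·5) + (2·(-5) − 6·3)| = 16, so the area is 8.
Along each edge there are gcd(|Δx|,|Δy|)+1 lattice points, so counting each shared vertex once the boundary has gcd(3,10) + gcd(1,2) + gcd(4,8) = 1+1+4 = 6.
Pick's theorem gives I = A − B/2 + 1 = 8 − 6/2 + 1 = 6, so the closed region contains I + B = 6 + 6 = 12 lattice points.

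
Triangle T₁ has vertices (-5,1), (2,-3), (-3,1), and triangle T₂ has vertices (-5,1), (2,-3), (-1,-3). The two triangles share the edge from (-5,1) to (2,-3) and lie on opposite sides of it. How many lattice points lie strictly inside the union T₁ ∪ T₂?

6

The union is the simple quadrilateral with vertices (-5,1), (-3,1), (2,-3), (-1,-3) in order.
Using the shoelace formula, 2A = |[(-5)·1 − (-3)·1] + [(-3)·(-3) − 2·1] + [2·(-3) − (-1)·(-3)] + [(-1)·1 − (-5)·(-3)]| = 20, so the area is 10.
Summing gcd(|Δx|,|Δy|) over the edges gives the boundary count: gcd(2,0) + gcd(5,4) + gcd(3,0) + gcd(4,4) = 2+1+3+4 = 10.
By Pick's theorem I = A − B/2 + 1 = 10 − 10/2 + 1 = 6.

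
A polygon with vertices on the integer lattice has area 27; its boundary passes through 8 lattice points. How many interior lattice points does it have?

24

Pick's theorem A = I + B/2 − 1 rearranges to I = A − B/2 + 1 = 27 − 8/2 + 1 = 24.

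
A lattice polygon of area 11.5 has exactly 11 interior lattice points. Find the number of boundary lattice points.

3

Pick's theorem gives A = I + B/2 − 1, so B = 2(A − I + 1) = 2(11.5 − 11 + 1) = 3.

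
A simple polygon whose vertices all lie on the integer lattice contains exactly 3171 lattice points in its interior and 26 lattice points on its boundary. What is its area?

By Pick's theorem, A = I + B/2 − 1 = 3171 + 26/2 − 1 = 3183.

3183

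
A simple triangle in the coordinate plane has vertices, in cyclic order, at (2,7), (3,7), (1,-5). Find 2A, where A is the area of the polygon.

12

Using the shoelace formula, 2A = |(2·7 − 3·7) + (3·(-5) − 1·7) + (1·7 − 2·(-5))| = 12, so the area is 6.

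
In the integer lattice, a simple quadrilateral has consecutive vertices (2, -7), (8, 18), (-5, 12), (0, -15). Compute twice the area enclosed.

Using the shoelace formula, 2A = |[2·18 − 8·(-7)] + [8·12 − (-5)·18] + [(-5)·(-15) − 0·12] + [0·(-7) − 2·(-15)]| = 383, so the area is 383/2.

383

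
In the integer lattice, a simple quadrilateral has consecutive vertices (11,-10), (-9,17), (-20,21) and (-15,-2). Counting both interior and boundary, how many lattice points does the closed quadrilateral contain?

By the shoelace formula, twice the signed area is |[11·17 − (-9)·(-10)] + [(-9)·21 − (-20)·17] + [(-20)·(-2) − (-15)·21] + [(-15)·(-10) − 11·(-2)]| = 775, so the area is 387.5.
Along each edge there are gcd(|Δx|,|Δy|)+1 lattice points, so counting each shared vertex once the boundary has gcd(20,27) + gcd(11,4) + gcd(5,23) + gcd(26,8) = 1+1+1+2 = 5.
Pick's theorem gives I = A − B/2 + 1 = 387.5 − 5/2 + 1 = 386, so the closed region contains I + B = 386 + 5 = 391 lattice points.

391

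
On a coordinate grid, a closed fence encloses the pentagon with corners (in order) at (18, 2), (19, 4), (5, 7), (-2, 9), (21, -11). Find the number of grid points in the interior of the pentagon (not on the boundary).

138

By the shoelace formula, twice the signed area is |(18·4 − 19·2) + (19·7 − 5·4) + (5·9 − (-2)·7) + ((-2)·(-11) − 21·9) + (21·2 − 18·(-11))| = 279, so the area is 279/2.
Along each edge there are gcd(|Δx|,|Δy|)+1 lattice points, so counting each shared vertex once the boundary has gcd(1,2) + gcd(14,3) + gcd(7,2) + gcd(23,20) + gcd(3,13) = 1+1+1+1+1 = 5.
Pick's theorem gives I = A − B/2 + 1 = 279/2 − 5/2 + 1 = 138.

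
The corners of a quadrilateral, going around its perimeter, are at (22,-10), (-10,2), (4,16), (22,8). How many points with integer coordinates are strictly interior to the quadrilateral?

By the shoelace formula, twice the signed area is |(22·2 − (-10)·(-10)) + ((-10)·16 − 4·2) + (4·8 − 22·16) + (22·(-10) − 22·8)| = 940, so the area is 470.
Along each edge there are gcd(|Δx|,|Δy|)+1 lattice points, so counting each shared vertex once the boundary has gcd(32,12) + gcd(14,14) + gcd(18,8) + gcd(0,18) = 4+14+2+18 = 38.
By Pick's theorem A = I + B/2 − 1, so I = 470 − 38/2 + 1 = 452.

452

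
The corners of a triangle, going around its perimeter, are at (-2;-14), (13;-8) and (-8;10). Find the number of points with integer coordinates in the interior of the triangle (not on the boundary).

Using the shoelace formula, 2A = |[(-2)·(-8) − 13·(-14)] + [13·10 − (-8)·(-8)] + [(-8)·(-14) − (-2)·10]| = 396, so the area is 198.
Along each edge there are gcd(|Δx|,|Δy|)+1 lattice points, so counting each shared vertex once the boundary has gcd(15,6) + gcd(21,18) + gcd(6,24) = 3+3+6 = 12.
Pick's theorem gives I = A − B/2 + 1 = 198 − 12/2 + 1 = 193.

193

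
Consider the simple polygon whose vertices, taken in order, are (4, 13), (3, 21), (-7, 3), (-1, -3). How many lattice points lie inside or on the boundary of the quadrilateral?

118

By the shoelace formula, twice the signed area is |[4·21 − 3·13] + [3·3 − (-7)·21] + [(-7)·(-3) − (-1)·3] + [(-1)·13 − 4·(-3)]| = 224, so the area is 112.
Summing gcd(|Δx|,|Δy|) over the edges gives the boundary count: gcd(1,8) + gcd(10,18) + gcd(6,6) + gcd(5,16) = 1+2+6+1 = 10.
Pick's theorem gives I = A − B/2 + 1 = 112 − 10/2 + 1 = 108, so the closed region contains I + B = 108 + 10 = 118 lattice points.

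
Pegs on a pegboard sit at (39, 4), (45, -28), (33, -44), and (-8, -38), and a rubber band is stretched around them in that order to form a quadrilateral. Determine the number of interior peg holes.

1239

Using the shoelace formula, 2A = |[39·(-28) − 45·4] + [45·(-44) − 33·(-28)] + [33·(-38) − (-8)·(-44)] + [(-8)·4 − 39·(-38)]| = 2484, so the area is 1242.
The number of boundary lattice points is Σ gcd(|Δx|,|Δy|) = gcd(6,32) + gcd(12,16) + gcd(41,6) + gcd(47,42) = 2+4+1+1 = 8.
Pick's theorem gives I = A − B/2 + 1 = 1242 − 8/2 + 1 = 1239.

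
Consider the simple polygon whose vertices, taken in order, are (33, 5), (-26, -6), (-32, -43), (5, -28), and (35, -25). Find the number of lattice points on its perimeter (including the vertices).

8

Summing gcd(|Δx|,|Δy|) over the edges gives the boundary count: gcd(59,11) + gcd(6,37) + gcd(37,15) + gcd(30,3) + gcd(2,30) = 1+1+1+3+2 = 8.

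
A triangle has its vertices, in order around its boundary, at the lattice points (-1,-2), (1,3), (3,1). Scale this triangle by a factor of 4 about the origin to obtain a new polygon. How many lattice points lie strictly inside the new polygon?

Using the shoelace formula, 2A = |((-1)·3 − 1·(-2)) + (1·1 − 3·3) + (3·(-2) − (-1)·1)| = 14, so the area is 7.
The number of boundary lattice points is Σ gcd(|Δx|,|Δy|) = gcd(2,5) + gcd(2,2) + gcd(4,3) = 1+2+1 = 4.
Scaling by 4 multiplies the area by 4² = 16 (so the new area is 112) and multiplies the boundary lattice-point count by 4, giving 16.
By Pick's theorem, the interior count of the dilated polygon is 112 − 16/2 + 1 = 105.

105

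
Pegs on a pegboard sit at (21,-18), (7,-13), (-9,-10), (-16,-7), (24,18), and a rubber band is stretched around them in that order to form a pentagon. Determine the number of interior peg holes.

676

By the shoelace formula, twice the signed area is |[21·(-13) − 7·(-18)] + [7·(-10) − (-9)·(-13)] + [(-9)·(-7) − (-16)·(-10)] + [(-16)·18 − 24·(-7)] + [24·(-18) − 21·18]| = 1361, so the area is 680.5.
The number of boundary lattice points is Σ gcd(|Δx|,|Δy|) = gcd(14,5) + gcd(16,3) + gcd(7,3) + gcd(40,25) + gcd(3,36) = 1+1+1+5+3 = 11.
Pick's theorem gives I = A − B/2 + 1 = 680.5 − 11/2 + 1 = 676.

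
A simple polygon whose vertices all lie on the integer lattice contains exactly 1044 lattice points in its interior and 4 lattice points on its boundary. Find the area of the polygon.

Pick's theorem states A = I + B/2 − 1, so A = 1044 + 4/2 − 1 = 1045.

1045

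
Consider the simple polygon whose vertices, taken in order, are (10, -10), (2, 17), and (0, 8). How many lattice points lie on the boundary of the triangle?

The number of boundary lattice points is Σ gcd(|Δx|,|Δy|) = gcd(8,27) + gcd(2,9) + gcd(10,18) = 1+1+2 = 4.

4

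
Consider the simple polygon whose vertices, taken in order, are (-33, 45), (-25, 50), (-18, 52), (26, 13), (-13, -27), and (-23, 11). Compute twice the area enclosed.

The shoelace formula gives twice the area as |((-33)·50 − (-25)·45) + ((-25)·52 − (-18)·50) + ((-18)·13 − 26·52) + (26·(-27) − (-13)·13) + ((-13)·11 − (-23)·(-27)) + ((-23)·45 − (-33)·11)| = 4480, so the area is 2240.

4480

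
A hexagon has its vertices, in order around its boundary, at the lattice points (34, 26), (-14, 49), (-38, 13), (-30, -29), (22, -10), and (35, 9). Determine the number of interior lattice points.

3638

By the shoelace formula, twice the signed area is |(34·49 − (-14)·26) + ((-14)·13 − (-38)·49) + ((-38)·(-29) − (-30)·13) + ((-30)·(-10) − 22·(-29)) + (22·9 − 35·(-10)) + (35·26 − 34·9)| = 7292, so the area is 3646.
The number of boundary lattice points is Σ gcd(|Δx|,|Δy|) = gcd(48,23) + gcd(24,36) + gcd(8,42) + gcd(52,19) + gcd(13,19) + gcd(1,17) = 1+12+2+1+1+1 = 18.
Pick's theorem gives I = A − B/2 + 1 = 3646 − 18/2 + 1 = 3638.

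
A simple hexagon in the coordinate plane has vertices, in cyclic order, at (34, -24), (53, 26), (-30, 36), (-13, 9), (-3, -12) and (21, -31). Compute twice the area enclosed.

6120

By the shoelace formula, twice the signed area is |[34·26 − 53·(-24)] + [53·36 − (-30)·26] + [(-30)·9 − (-13)·36] + [(-13)·(-12) − (-3)·9] + [(-3)·(-31) − 21·(-12)] + [21·(-24) − 34·(-31)]| = 6120, so the area is 3060.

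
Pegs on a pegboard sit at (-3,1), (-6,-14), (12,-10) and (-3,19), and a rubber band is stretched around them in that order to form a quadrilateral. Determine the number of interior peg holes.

253

By the shoelace formula, twice the signed area is |((-3)·(-14) − (-6)·1) + ((-6)·(-10) − 12·(-14)) + (12·19 − (-3)·(-10)) + ((-3)·1 − (-3)·19)| = 528, so the area is 264.
Summing gcd(|Δx|,|Δy|) over the edges gives the boundary count: gcd(3,15) + gcd(18,4) + gcd(15,29) + gcd(0,18) = 3+2+1+18 = 24.
By Pick's theorem A = I + B/2 − 1, so I = 264 − 24/2 + 1 = 253.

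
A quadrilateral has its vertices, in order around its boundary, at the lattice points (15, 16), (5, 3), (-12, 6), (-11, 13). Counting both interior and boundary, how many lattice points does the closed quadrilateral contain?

218

By the shoelace formula, twice the signed area is |[15·3 − 5·16] + [5·6 − (-12)·3] + [(-12)·13 − (-11)·6] + [(-11)·16 − 15·13]| = 430, so the area is 215.
The number of boundary lattice points is Σ gcd(|Δx|,|Δy|) = gcd(10,13) + gcd(17,3) + gcd(1,7) + gcd(26,3) = 1+1+1+1 = 4.
Pick's theorem gives I = A − B/2 + 1 = 215 − 4/2 + 1 = 214, so the closed region contains I + B = 214 + 4 = 218 lattice points.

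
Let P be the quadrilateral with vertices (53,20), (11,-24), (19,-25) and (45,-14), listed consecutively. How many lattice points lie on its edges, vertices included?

The number of boundary lattice points is Σ gcd(|Δx|,|Δy|) = gcd(42,44) + gcd(8,1) + gcd(26,11) + gcd(8,34) = 2+1+1+2 = 6.

6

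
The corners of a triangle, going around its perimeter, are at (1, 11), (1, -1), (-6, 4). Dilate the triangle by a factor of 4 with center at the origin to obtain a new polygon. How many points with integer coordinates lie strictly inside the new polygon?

By the shoelace formula, twice the signed area is |[1·(-1) − 1·11] + [1·4 − (-6)·(-1)] + [(-6)·11 − 1·4]| = 84, so the area is 42.
Along each edge there are gcd(|Δx|,|Δy|)+1 lattice points, so counting each shared vertex once the boundary has gcd(0,12) + gcd(7,5) + gcd(7,7) = 12+1+7 = 20.
Scaling by 4 multiplies the area by 4² = 16 (so the new area is 672) and multiplies the boundary lattice-point count by 4, giving 80.
By Pick's theorem, the interior count of the dilated polygon is 672 − 80/2 + 1 = 633.

633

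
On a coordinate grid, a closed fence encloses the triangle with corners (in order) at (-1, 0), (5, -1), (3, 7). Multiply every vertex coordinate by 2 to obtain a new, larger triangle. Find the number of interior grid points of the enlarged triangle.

89

By the shoelace formula, twice the signed area is |((-1)·(-1) − 5·0) + (5·7 − 3·(-1)) + (3·0 − (-1)·7)| = 46, so the area is 23.
The number of boundary lattice points is Σ gcd(|Δx|,|Δy|) = gcd(6,1) + gcd(2,8) + gcd(4,7) = 1+2+1 = 4.
Scaling by 2 multiplies the area by 2² = 4 (so the new area is 92) and multiplies the boundary lattice-point count by 2, giving 8.
By Pick's theorem, the interior count of the dilated polygon is 92 − 8/2 + 1 = 89.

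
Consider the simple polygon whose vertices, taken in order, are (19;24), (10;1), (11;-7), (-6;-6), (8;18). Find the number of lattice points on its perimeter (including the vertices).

6

Summing gcd(|Δx|,|Δy|) over the edges gives the boundary count: gcd(9,23) + gcd(1,8) + gcd(17,1) + gcd(14,24) + gcd(11,6) = 1+1+1+2+1 = 6.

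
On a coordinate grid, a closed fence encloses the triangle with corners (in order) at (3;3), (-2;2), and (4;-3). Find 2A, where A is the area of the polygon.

Using the shoelace formula, 2A = |[3·2 − (-2)·3] + [(-2)·(-3) − 4·2] + [4·3 − 3·(-3)]| = 31, so the area is 15.5.

31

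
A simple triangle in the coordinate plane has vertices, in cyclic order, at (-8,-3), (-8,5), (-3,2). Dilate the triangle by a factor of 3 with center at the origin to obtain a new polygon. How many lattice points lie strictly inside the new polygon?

160

By the shoelace formula, twice the signed area is |[(-8)·5 − (-8)·(-3)] + [(-8)·2 − (-3)·5] + [(-3)·(-3) − (-8)·2]| = 40, so the area is 20.
Summing gcd(|Δx|,|Δy|) over the edges gives the boundary count: gcd(0,8) + gcd(5,3) + gcd(5,5) = 8+1+5 = 14.
Scaling by 3 multiplies the area by 3² = 9 (so the new area is 180) and multiplies the boundary lattice-point count by 3, giving 42.
By Pick's theorem, the interior count of the dilated polygon is 180 − 42/2 + 1 = 160.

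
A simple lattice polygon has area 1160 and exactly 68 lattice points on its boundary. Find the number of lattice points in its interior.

Pick's theorem A = I + B/2 − 1 rearranges to I = A − B/2 + 1 = 1160 − 68/2 + 1 = 1127.

1127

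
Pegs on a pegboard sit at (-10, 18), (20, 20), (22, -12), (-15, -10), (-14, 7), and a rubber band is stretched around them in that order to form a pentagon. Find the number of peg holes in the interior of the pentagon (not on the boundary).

1031

Using the shoelace formula, 2A = |((-10)·20 − 20·18) + (20·(-12) − 22·20) + (22·(-10) − (-15)·(-12)) + ((-15)·7 − (-14)·(-10)) + ((-14)·18 − (-10)·7)| = 2067, so the area is 2067/2.
Summing gcd(|Δx|,|Δy|) over the edges gives the boundary count: gcd(30,2) + gcd(2,32) + gcd(37,2) + gcd(1,17) + gcd(4,11) = 2+2+1+1+1 = 7.
Pick's theorem gives I = A − B/2 + 1 = 2067/2 − 7/2 + 1 = 1031.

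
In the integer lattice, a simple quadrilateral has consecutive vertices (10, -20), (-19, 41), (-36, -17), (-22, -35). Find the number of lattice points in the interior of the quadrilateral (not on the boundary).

The shoelace formula gives twice the area as |[10·41 − (-19)·(-20)] + [(-19)·(-17) − (-36)·41] + [(-36)·(-35) − (-22)·(-17)] + [(-22)·(-20) − 10·(-35)]| = 3505, so the area is 3505/2.
Summing gcd(|Δx|,|Δy|) over the edges gives the boundary count: gcd(29,61) + gcd(17,58) + gcd(14,18) + gcd(32,15) = 1+1+2+1 = 5.
By Pick's theorem A = I + B/2 − 1, so I = 3505/2 − 5/2 + 1 = 1751.

1751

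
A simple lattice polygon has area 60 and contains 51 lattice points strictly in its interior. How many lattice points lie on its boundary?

Pick's theorem gives A = I + B/2 − 1, so B = 2(A − I + 1) = 2(60 − 51 + 1) = 20.

20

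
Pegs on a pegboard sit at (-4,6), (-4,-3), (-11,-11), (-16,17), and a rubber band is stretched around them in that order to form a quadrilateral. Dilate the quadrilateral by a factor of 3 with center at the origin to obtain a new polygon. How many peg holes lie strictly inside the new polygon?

1531

The shoelace formula gives twice the area as |((-4)·(-3) − (-4)·6) + ((-4)·(-11) − (-11)·(-3)) + ((-11)·17 − (-16)·(-11)) + ((-16)·6 − (-4)·17)| = 344, so the area is 172.
Along each edge there are gcd(|Δx|,|Δy|)+1 lattice points, so counting each shared vertex once the boundary has gcd(0,9) + gcd(7,8) + gcd(5,28) + gcd(12,11) = 9+1+1+1 = 12.
Scaling by 3 multiplies the area by 3² = 9 (so the new area is 1548) and multiplies the boundary lattice-point count by 3, giving 36.
By Pick's theorem, the interior count of the dilated polygon is 1548 − 36/2 + 1 = 1531.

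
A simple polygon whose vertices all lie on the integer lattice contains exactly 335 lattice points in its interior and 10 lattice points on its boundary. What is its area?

By Pick's theorem, A = I + B/2 − 1 = 335 + 10/2 − 1 = 339.

339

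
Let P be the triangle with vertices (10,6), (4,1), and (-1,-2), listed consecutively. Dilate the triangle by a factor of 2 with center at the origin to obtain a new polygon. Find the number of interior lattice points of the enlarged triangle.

The shoelace formula gives twice the area as |(10·1 − 4·6) + (4·(-2) − (-1)·1) + ((-1)·6 − 10·(-2))| = 7, so the area is 7/2.
The number of boundary lattice points is Σ gcd(|Δx|,|Δy|) = gcd(6,5) + gcd(5,3) + gcd(11,8) = 1+1+1 = 3.
Scaling by 2 multiplies the area by 2² = 4 (so the new area is 14) and multiplies the boundary lattice-point count by 2, giving 6.
By Pick's theorem, the interior count of the dilated polygon is 14 − 6/2 + 1 = 12.

12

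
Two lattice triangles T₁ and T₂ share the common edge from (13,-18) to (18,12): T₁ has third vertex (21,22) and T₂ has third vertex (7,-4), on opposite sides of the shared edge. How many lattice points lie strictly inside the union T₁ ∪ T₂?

140

The union is the simple quadrilateral with vertices (13,-18), (21,22), (18,12), (7,-4) in order.
By the shoelace formula, twice the signed area is |[13·22 − 21·(-18)] + [21·12 − 18·22] + [18·(-4) − 7·12] + [7·(-18) − 13·(-4)]| = 290, so the area is 145.
Along each edge there are gcd(|Δx|,|Δy|)+1 lattice points, so counting each shared vertex once the boundary has gcd(8,40) + gcd(3,10) + gcd(11,16) + gcd(6,14) = 8+1+1+2 = 12.
By Pick's theorem I = A − B/2 + 1 = 145 − 12/2 + 1 = 140.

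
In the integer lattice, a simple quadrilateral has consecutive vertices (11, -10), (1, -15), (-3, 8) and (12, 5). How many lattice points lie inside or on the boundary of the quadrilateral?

The shoelace formula gives twice the area as |(11·(-15) − 1·(-10)) + (1·8 − (-3)·(-15)) + ((-3)·5 − 12·8) + (12·(-10) − 11·5)| = 478, so the area is 239.
The number of boundary lattice points is Σ gcd(|Δx|,|Δy|) = gcd(10,5) + gcd(4,23) + gcd(15,3) + gcd(1,15) = 5+1+3+1 = 10.
Pick's theorem gives I = A − B/2 + 1 = 239 − 10/2 + 1 = 235, so the closed region contains I + B = 235 + 10 = 245 lattice points.

245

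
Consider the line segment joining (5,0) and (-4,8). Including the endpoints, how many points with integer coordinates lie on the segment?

2

The number of lattice points on a segment between lattice points is gcd(|Δx|,|Δy|) + 1 = gcd(9,8) + 1 = 1 + 1 = 2.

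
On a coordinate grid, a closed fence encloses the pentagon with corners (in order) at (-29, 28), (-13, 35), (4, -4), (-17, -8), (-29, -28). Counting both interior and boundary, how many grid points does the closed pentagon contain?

1142

By the shoelace formula, twice the signed area is |((-29)·35 − (-13)·28) + ((-13)·(-4) − 4·35) + (4·(-8) − (-17)·(-4)) + ((-17)·(-28) − (-29)·(-8)) + ((-29)·28 − (-29)·(-28))| = 2219, so the area is 2219/2.
Along each edge there are gcd(|Δx|,|Δy|)+1 lattice points, so counting each shared vertex once the boundary has gcd(16,7) + gcd(17,39) + gcd(21,4) + gcd(12,20) + gcd(0,56) = 1+1+1+4+56 = 63.
Pick's theorem gives I = A − B/2 + 1 = 2219/2 − 63/2 + 1 = 1079, so the closed region contains I + B = 1079 + 63 = 1142 lattice points.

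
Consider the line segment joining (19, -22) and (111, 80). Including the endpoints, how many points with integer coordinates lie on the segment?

The number of lattice points on a segment between lattice points is gcd(|Δx|,|Δy|) + 1 = gcd(92,102) + 1 = 2 + 1 = 3.

3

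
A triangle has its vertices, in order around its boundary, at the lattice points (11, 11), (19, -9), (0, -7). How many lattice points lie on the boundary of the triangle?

The number of boundary lattice points is Σ gcd(|Δx|,|Δy|) = gcd(8,20) + gcd(19,2) + gcd(11,18) = 4+1+1 = 6.

6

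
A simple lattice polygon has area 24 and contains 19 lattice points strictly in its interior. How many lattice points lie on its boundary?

12

Pick's theorem gives A = I + B/2 − 1, so B = 2(A − I + 1) = 2(24 − 19 + 1) = 12.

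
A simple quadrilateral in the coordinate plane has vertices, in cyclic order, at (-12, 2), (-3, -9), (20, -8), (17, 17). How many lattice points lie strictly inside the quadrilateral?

515

By the shoelace formula, twice the signed area is |[(-12)·(-9) − (-3)·2] + [(-3)·(-8) − 20·(-9)] + [20·17 − 17·(-8)] + [17·2 − (-12)·17]| = 1032, so the area is 516.
The number of boundary lattice points is Σ gcd(|Δx|,|Δy|) = gcd(9,11) + gcd(23,1) + gcd(3,25) + gcd(29,15) = 1+1+1+1 = 4.
By Pick's theorem A = I + B/2 − 1, so I = 516 − 4/2 + 1 = 515.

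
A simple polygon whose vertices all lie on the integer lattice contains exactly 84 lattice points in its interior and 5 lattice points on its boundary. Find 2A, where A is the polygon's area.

By Pick's theorem, A = I + B/2 − 1 = 84 + 5/2 − 1 = 171/2.
Hence 2A = 171.

171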